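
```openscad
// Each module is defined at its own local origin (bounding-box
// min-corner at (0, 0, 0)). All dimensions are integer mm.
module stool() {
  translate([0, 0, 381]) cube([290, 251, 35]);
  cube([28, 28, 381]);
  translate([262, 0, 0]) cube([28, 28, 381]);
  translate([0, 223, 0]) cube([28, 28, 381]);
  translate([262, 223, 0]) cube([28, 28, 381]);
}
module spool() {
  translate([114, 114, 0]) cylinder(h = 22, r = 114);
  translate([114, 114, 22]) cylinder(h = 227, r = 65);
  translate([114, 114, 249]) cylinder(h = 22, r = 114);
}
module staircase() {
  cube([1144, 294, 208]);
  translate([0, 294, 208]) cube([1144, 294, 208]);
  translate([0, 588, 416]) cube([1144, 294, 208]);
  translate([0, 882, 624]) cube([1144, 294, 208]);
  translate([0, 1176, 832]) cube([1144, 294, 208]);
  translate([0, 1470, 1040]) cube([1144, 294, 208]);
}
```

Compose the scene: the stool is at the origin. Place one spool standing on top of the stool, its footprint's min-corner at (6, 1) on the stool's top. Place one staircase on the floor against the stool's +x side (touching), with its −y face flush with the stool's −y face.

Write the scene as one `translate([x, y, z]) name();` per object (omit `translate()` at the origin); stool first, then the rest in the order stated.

stool();
translate([6, 1, 416]) spool();
translate([290, 0, 0]) staircase();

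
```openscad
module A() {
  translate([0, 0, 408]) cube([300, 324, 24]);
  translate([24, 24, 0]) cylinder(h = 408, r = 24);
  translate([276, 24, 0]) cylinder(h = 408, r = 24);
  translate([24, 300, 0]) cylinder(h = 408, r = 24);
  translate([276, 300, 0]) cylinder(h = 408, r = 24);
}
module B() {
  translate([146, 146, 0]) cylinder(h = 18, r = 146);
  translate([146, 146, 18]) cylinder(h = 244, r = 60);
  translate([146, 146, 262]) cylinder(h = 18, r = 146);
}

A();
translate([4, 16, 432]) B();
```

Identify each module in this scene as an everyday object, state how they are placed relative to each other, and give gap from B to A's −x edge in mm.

The spool's min-x is at 4; the stool's min-x is 0; gap = 4 mm.

A is a stool. B is a spool. The spool is on top of the stool, centred. The gap from the spool to the stool's −x edge is 4 mm.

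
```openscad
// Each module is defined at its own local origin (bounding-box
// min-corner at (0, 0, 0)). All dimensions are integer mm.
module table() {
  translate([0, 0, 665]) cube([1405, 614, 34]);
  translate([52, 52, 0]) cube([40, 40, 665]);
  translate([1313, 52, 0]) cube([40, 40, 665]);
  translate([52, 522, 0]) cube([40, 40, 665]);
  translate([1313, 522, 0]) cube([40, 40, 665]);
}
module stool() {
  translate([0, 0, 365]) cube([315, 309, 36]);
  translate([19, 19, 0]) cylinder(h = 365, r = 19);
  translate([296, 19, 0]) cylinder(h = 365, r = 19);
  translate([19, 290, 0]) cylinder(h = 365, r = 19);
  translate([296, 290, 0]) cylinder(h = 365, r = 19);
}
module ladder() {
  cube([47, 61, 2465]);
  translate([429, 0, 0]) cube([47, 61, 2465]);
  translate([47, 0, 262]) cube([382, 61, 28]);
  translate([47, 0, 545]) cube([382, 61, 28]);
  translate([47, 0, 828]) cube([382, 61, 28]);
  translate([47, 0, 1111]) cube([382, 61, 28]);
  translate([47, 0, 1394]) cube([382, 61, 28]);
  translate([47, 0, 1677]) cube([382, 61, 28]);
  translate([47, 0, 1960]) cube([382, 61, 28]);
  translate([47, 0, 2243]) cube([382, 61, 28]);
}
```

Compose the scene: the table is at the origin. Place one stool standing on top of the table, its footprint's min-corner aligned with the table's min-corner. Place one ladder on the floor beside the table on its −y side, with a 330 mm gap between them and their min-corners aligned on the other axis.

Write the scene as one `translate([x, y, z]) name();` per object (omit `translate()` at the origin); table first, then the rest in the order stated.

table();
translate([0, 0, 699]) stool();
translate([0, -391, 0]) ladder();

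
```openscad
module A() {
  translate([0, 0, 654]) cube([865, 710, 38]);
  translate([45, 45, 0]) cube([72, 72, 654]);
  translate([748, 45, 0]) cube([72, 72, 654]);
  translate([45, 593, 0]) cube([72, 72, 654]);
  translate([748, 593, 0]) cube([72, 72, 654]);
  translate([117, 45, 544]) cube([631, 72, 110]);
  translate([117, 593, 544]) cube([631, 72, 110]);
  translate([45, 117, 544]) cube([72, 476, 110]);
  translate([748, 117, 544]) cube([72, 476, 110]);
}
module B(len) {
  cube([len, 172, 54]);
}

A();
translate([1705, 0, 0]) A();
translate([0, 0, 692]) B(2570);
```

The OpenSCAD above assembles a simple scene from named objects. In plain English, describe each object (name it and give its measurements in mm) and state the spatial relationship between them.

A is a table with a 865×710 mm rectangular top, 38 mm thick, top surface at z = 692 mm, supported by four 72×72 mm square legs, each inset 45 mm from the nearest pair of top edges, running from the floor. Four apron rails, 72 mm thick and 110 mm tall, run between adjacent legs with their top edges flush with the underside of the top and their outer faces flush with the legs' outer faces.

B is a rectangular beam 2570 mm long (x), 172 mm deep (y), 54 mm thick (z).

The beam spans the tops of two tables placed 840 mm apart, resting at z = 692 mm.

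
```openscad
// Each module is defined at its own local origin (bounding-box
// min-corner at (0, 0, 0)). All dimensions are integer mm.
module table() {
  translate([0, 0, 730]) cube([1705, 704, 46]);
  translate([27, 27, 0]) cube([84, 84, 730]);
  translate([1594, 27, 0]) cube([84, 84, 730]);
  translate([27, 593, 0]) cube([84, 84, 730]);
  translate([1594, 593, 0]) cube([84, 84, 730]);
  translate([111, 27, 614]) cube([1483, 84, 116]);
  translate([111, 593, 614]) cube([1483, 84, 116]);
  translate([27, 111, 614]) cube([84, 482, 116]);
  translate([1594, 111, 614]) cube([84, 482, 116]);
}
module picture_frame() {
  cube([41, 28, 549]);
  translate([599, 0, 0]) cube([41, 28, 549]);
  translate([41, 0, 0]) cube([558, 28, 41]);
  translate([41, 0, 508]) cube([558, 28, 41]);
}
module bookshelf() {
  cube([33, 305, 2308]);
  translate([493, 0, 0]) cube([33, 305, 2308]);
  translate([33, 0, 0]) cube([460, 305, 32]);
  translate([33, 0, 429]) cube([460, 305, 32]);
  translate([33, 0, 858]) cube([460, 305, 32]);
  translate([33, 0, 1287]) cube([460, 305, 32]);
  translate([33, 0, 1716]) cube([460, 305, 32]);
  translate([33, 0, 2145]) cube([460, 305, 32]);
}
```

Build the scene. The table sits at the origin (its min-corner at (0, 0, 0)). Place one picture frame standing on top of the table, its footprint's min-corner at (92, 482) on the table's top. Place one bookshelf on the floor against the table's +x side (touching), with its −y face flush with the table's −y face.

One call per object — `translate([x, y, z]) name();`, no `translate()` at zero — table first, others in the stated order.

table();
translate([92, 482, 776]) picture_frame();
translate([1705, 0, 0]) bookshelf();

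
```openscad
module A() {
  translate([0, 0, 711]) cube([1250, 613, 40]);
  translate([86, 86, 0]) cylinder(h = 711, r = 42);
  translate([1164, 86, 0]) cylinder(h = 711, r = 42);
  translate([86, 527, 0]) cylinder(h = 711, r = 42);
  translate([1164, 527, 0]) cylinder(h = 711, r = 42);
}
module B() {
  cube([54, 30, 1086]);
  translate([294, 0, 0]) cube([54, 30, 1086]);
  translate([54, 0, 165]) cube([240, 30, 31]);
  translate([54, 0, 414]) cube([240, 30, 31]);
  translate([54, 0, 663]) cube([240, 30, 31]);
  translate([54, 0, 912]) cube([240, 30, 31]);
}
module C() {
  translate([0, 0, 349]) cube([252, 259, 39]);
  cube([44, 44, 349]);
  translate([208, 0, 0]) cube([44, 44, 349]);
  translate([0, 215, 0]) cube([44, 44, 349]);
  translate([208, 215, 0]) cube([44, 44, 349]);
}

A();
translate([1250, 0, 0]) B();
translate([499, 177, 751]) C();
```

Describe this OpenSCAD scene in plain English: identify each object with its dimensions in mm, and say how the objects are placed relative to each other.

A is a table with a 1250×613 mm rectangular top, 40 mm thick, top surface at z = 751 mm, supported by four round legs of 84 mm diameter, each leg's bounding box inset 44 mm from the nearest pair of top edges, running from the floor.

B is a wooden ladder with two side rails of 54×30 mm section and 1086 mm height, set 348 mm apart overall. Between them run 4 rectangular rungs (30 mm deep, 31 mm thick), front faces flush with the rails' −y face. The bottom of the first rung is 165 mm above the floor and each subsequent rung is 249 mm higher than the one below.

C is a four-legged stool. The seat is 252×259 mm, 39 mm thick, top at z = 388 mm. It stands on four square legs, each 44×44 mm in cross-section, from z = 0 to the seat underside, each flush with a corner of the seat.

The ladder is against the table's +x side, with their −y faces flush. The stool is on top of the table, centred.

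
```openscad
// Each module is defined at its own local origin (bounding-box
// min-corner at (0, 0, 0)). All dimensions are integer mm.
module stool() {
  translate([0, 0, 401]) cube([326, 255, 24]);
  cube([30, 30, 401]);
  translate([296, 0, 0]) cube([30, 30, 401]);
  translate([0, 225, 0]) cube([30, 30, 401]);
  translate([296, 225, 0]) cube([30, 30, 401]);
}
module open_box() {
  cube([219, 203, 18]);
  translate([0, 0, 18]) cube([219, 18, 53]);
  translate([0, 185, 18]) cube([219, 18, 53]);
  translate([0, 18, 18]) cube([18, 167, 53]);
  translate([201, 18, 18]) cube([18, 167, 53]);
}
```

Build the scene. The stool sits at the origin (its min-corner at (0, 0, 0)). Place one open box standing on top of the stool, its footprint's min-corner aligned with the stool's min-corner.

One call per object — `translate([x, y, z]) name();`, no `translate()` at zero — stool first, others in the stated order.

stool();
translate([0, 0, 425]) open_box();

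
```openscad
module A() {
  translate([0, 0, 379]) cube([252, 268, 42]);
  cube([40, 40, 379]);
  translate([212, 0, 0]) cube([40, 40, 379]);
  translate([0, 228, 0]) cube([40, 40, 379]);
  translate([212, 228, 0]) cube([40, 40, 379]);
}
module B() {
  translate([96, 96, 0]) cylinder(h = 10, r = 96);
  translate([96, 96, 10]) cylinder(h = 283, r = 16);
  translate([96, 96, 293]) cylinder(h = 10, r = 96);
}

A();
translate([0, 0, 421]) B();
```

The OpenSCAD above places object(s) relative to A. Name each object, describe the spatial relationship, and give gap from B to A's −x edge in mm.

A is a stool. B is a spool. The spool is on top of the stool. The gap from the spool to the stool's −x edge is 0 mm.

The spool's min-x is at 0; the stool's min-x is 0; gap = 0 mm.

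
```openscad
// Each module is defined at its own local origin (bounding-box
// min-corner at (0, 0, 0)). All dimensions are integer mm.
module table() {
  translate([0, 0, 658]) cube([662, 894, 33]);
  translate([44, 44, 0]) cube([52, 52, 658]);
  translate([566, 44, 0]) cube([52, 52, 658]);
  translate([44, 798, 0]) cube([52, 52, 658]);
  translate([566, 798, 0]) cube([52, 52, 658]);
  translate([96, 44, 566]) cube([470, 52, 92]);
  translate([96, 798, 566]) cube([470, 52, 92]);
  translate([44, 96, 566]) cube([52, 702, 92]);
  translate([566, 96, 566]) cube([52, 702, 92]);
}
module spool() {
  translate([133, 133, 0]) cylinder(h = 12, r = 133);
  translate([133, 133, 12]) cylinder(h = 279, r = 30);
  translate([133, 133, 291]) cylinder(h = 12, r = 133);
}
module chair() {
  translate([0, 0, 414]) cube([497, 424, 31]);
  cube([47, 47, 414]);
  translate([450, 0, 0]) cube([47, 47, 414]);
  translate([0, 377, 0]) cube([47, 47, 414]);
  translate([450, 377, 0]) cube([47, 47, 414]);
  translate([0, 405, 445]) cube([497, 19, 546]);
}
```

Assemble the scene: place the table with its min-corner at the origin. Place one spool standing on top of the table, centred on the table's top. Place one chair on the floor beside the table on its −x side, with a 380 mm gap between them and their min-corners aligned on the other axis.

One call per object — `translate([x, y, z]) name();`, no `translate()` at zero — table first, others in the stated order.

table();
translate([198, 314, 691]) spool();
translate([-877, 0, 0]) chair();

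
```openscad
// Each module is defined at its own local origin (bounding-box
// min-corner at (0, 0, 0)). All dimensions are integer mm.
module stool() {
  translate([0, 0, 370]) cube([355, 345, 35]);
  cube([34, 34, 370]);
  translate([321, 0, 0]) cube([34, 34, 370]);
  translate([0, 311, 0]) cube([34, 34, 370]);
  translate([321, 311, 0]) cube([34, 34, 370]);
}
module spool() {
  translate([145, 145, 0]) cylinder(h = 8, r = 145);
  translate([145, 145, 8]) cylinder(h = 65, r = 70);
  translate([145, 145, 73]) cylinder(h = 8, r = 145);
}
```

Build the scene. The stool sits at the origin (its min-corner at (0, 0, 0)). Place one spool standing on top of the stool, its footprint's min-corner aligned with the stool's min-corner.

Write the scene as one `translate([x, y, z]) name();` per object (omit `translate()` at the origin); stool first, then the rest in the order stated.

stool();
translate([0, 0, 405]) spool();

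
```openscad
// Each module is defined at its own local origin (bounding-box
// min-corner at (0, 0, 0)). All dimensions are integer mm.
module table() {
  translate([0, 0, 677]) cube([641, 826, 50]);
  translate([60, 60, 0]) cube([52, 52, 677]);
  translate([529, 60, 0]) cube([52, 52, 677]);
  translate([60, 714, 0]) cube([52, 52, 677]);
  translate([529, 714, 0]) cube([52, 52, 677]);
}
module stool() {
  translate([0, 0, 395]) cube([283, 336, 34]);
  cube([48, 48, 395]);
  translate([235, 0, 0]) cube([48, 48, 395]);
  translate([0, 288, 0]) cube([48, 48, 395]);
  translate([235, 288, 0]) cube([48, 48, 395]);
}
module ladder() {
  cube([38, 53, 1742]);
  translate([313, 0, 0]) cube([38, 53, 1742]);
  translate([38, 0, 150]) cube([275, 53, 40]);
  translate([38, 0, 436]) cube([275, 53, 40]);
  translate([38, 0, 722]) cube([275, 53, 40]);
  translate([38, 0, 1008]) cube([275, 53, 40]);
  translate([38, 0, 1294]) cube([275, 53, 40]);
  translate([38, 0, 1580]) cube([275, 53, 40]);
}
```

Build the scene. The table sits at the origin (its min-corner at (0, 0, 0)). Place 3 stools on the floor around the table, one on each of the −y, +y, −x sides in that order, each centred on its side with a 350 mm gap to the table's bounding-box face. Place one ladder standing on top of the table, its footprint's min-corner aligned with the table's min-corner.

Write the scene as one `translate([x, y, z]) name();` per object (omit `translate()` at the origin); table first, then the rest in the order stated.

table();
translate([179, -686, 0]) stool();
translate([179, 1176, 0]) stool();
translate([-633, 245, 0]) stool();
translate([0, 0, 727]) ladder();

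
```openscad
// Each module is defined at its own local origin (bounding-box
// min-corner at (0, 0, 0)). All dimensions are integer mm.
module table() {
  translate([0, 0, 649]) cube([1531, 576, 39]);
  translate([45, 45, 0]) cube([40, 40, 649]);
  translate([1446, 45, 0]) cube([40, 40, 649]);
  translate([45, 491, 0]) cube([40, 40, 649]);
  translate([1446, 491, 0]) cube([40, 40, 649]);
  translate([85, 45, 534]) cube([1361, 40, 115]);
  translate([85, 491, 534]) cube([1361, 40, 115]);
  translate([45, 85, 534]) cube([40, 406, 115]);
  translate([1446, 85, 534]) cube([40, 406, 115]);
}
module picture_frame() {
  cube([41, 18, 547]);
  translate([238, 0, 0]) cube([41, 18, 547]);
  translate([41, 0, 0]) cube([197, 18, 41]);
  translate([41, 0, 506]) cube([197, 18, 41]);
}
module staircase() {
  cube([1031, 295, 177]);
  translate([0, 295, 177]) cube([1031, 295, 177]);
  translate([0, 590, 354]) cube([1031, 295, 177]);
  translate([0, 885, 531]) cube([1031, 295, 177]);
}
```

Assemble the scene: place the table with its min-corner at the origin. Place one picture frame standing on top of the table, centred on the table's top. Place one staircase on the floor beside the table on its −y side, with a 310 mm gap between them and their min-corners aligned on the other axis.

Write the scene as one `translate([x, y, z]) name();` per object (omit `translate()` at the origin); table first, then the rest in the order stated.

table();
translate([626, 279, 688]) picture_frame();
translate([0, -1490, 0]) staircase();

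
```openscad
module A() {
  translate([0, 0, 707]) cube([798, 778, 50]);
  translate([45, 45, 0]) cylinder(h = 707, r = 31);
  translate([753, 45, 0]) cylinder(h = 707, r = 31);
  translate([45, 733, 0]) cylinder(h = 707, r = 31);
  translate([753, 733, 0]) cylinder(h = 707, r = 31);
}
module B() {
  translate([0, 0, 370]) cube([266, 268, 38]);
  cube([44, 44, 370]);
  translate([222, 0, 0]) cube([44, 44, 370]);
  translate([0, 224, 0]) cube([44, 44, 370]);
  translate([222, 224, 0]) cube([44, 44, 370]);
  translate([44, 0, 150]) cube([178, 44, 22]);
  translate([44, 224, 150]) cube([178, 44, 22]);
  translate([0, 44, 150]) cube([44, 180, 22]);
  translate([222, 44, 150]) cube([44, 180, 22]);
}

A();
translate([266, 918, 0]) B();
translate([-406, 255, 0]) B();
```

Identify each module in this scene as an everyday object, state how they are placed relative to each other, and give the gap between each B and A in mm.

Each stool's nearest face is 140 mm from the table's bounding box.

A is a table. B is a stool. Two stools sit around the table at the +y, −x sides. The gap between each stool and the table is 140 mm.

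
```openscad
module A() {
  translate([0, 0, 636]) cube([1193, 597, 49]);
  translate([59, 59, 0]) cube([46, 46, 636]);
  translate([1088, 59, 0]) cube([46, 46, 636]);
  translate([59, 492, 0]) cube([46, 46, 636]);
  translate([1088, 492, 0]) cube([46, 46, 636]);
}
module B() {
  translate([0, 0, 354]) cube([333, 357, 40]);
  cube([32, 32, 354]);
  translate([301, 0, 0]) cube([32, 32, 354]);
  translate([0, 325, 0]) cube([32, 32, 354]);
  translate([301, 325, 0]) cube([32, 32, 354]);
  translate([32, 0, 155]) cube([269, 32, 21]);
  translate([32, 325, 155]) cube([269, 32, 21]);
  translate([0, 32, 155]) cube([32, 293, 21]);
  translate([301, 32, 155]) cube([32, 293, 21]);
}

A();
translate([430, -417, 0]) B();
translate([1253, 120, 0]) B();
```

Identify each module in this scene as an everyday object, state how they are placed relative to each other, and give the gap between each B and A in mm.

Each stool's nearest face is 60 mm from the table's bounding box.

A is a table. B is a stool. Two stools sit around the table at the −y, +x sides. The gap between each stool and the table is 60 mm.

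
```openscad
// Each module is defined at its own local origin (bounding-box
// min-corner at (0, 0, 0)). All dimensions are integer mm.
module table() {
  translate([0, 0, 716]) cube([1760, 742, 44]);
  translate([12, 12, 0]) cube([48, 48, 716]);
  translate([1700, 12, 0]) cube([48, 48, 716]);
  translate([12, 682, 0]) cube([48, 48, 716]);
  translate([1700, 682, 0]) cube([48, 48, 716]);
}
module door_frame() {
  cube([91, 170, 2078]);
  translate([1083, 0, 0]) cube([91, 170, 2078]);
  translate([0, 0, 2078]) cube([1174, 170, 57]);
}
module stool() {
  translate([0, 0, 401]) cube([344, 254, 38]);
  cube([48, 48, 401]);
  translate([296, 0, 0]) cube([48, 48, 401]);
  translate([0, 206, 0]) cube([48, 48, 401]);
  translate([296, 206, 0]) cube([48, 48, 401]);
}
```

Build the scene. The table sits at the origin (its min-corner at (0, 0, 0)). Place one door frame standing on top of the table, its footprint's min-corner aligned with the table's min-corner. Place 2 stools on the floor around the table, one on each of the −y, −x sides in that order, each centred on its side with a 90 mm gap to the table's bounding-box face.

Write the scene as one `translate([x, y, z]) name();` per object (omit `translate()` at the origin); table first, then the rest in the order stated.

table();
translate([0, 0, 760]) door_frame();
translate([708, -344, 0]) stool();
translate([-434, 244, 0]) stool();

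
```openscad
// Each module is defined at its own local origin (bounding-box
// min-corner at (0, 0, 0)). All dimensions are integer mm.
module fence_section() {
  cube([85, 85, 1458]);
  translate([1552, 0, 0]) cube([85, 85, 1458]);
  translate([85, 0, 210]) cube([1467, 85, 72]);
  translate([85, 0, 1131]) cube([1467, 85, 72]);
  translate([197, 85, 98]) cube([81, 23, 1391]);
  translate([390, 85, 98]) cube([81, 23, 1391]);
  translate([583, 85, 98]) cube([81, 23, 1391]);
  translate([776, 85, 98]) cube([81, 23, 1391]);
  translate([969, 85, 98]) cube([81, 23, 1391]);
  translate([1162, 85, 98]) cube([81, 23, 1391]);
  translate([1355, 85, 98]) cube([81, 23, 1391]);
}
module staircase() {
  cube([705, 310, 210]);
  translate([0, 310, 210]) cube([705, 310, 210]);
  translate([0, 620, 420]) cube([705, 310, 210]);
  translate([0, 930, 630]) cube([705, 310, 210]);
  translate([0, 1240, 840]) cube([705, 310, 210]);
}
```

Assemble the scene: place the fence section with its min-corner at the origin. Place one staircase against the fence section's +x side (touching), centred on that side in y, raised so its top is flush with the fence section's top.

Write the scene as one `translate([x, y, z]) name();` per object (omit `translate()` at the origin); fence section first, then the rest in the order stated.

fence_section();
translate([1637, -721, 439]) staircase();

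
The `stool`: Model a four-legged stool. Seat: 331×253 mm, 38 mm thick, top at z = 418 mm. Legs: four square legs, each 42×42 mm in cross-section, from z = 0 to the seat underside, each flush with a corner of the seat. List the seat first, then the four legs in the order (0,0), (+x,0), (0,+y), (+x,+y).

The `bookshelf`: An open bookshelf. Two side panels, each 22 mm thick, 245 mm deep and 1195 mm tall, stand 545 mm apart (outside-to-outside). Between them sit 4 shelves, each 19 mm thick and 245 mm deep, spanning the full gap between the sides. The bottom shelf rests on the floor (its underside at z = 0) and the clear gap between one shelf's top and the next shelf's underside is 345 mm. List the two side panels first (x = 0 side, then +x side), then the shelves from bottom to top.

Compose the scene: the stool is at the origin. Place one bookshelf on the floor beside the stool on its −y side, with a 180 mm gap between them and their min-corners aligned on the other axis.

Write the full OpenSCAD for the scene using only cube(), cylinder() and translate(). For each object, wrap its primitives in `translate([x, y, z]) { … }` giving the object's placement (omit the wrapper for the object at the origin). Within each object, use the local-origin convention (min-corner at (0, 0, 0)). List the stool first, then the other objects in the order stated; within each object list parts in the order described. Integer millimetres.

translate([0, 0, 380]) cube([331, 253, 38]);
cube([42, 42, 380]);
translate([289, 0, 0]) cube([42, 42, 380]);
translate([0, 211, 0]) cube([42, 42, 380]);
translate([289, 211, 0]) cube([42, 42, 380]);
translate([0, -425, 0]) {
  cube([22, 245, 1195]);
  translate([523, 0, 0]) cube([22, 245, 1195]);
  translate([22, 0, 0]) cube([501, 245, 19]);
  translate([22, 0, 364]) cube([501, 245, 19]);
  translate([22, 0, 728]) cube([501, 245, 19]);
  translate([22, 0, 1092]) cube([501, 245, 19]);
}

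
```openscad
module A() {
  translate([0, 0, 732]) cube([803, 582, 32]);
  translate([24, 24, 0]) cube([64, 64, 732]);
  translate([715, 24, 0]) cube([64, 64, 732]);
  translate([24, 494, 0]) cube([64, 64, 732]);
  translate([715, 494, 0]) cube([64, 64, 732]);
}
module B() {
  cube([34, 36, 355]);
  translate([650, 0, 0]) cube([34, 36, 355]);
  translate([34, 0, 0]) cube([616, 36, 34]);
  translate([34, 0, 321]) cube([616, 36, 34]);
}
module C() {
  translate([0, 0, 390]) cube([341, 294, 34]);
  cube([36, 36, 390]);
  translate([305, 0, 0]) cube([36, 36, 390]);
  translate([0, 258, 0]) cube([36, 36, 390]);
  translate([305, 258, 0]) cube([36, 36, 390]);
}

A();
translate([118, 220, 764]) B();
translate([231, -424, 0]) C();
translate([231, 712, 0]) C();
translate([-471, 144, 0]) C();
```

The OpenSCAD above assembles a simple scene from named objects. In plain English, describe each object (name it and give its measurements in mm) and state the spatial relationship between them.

A is a table: top 803 mm (x) × 582 mm (y), 32 mm thick, upper face at z = 764 mm, on four 64×64 mm square legs, each inset 24 mm from the nearest pair of top edges, running from z = 0 to the bottom of the top.

B is a rectangular picture frame lying in the x–z plane (depth along y). The opening is 616 mm wide (x) by 287 mm tall (z), surrounded by a border 34 mm wide on all four sides. The frame is 36 mm deep and is made of two full-height vertical stiles with two horizontal rails fitted between them.

C is a simple wooden stool: a rectangular seat 341 mm (x) by 294 mm (y), 34 mm thick, top face at z = 424 mm, on four square legs, each 36×36 mm in cross-section. The legs rest on z = 0, each flush with a corner of the seat.

The picture frame is on top of the table. Three stools sit around the table at the −y, +y, −x sides.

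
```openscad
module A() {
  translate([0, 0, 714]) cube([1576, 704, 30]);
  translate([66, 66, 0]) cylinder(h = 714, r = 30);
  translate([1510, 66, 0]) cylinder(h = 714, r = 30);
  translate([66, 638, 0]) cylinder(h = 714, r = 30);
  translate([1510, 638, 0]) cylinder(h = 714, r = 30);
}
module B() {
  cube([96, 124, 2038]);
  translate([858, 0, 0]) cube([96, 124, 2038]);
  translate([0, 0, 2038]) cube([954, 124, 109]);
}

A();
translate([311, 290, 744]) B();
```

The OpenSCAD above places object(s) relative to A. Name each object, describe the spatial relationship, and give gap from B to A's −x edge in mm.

The door frame's min-x is at 311; the table's min-x is 0; gap = 311 mm.

A is a table. B is a door frame. The door frame is on top of the table, centred. The gap from the door frame to the table's −x edge is 311 mm.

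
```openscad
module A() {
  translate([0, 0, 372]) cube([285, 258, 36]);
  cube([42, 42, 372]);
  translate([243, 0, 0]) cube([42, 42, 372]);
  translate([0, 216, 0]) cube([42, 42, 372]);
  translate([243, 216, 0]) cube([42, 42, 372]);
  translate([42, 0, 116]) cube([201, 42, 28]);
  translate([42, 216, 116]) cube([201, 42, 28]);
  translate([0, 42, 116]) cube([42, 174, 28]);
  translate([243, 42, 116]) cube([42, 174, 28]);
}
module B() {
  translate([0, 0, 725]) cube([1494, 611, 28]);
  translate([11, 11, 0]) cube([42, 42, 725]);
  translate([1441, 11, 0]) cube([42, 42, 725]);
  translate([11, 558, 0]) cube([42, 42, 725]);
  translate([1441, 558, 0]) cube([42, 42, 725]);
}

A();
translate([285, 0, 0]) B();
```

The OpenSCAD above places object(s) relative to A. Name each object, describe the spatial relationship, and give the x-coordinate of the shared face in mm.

The stool's +x face and the table's −x face are both at x = 285 mm.

A is a stool. B is a table. The table is against the stool's +x side, with their −y faces flush. The x-coordinate of the shared face is 285 mm.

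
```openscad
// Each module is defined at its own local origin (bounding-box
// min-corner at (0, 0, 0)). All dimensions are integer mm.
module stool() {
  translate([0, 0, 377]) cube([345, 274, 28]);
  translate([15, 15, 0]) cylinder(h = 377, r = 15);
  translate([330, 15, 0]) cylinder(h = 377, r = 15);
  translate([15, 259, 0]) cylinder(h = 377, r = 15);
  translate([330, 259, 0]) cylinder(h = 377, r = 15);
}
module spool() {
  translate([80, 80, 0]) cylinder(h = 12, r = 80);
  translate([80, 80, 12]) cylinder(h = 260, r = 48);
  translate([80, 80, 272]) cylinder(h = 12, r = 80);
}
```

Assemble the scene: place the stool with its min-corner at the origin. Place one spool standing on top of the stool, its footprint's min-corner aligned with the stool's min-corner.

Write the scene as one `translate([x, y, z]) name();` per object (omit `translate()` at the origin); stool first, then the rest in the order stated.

stool();
translate([0, 0, 405]) spool();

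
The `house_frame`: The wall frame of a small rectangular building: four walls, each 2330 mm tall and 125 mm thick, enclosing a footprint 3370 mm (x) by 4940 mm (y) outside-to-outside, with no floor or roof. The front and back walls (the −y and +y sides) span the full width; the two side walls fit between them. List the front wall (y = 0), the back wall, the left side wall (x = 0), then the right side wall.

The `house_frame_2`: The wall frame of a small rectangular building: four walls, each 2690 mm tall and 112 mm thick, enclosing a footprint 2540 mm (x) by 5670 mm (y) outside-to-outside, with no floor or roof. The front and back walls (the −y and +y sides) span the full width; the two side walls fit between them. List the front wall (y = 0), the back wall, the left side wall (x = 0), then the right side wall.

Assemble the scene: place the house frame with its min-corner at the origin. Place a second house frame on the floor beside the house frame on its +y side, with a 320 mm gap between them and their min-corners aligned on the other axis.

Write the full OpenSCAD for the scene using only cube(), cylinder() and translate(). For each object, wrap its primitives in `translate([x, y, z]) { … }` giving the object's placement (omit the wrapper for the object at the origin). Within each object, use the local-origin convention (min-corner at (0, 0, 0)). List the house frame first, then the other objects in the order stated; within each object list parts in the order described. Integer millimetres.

cube([3370, 125, 2330]);
translate([0, 4815, 0]) cube([3370, 125, 2330]);
translate([0, 125, 0]) cube([125, 4690, 2330]);
translate([3245, 125, 0]) cube([125, 4690, 2330]);
translate([0, 5260, 0]) {
  cube([2540, 112, 2690]);
  translate([0, 5558, 0]) cube([2540, 112, 2690]);
  translate([0, 112, 0]) cube([112, 5446, 2690]);
  translate([2428, 112, 0]) cube([112, 5446, 2690]);
}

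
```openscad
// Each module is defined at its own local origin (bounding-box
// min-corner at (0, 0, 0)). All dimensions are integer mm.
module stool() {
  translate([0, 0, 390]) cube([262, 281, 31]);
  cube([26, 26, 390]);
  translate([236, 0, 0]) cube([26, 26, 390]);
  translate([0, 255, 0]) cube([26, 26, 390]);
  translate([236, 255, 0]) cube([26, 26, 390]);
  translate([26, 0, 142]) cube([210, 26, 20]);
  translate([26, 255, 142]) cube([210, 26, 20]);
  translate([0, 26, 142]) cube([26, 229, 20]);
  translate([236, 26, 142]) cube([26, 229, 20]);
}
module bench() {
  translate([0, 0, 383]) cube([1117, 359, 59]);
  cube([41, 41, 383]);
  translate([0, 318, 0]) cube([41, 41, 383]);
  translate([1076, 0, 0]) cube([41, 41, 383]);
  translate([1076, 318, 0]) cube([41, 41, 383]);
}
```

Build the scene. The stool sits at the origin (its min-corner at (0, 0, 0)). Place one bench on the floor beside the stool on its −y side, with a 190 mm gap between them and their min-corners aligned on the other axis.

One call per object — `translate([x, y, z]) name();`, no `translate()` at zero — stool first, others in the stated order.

stool();
translate([0, -549, 0]) bench();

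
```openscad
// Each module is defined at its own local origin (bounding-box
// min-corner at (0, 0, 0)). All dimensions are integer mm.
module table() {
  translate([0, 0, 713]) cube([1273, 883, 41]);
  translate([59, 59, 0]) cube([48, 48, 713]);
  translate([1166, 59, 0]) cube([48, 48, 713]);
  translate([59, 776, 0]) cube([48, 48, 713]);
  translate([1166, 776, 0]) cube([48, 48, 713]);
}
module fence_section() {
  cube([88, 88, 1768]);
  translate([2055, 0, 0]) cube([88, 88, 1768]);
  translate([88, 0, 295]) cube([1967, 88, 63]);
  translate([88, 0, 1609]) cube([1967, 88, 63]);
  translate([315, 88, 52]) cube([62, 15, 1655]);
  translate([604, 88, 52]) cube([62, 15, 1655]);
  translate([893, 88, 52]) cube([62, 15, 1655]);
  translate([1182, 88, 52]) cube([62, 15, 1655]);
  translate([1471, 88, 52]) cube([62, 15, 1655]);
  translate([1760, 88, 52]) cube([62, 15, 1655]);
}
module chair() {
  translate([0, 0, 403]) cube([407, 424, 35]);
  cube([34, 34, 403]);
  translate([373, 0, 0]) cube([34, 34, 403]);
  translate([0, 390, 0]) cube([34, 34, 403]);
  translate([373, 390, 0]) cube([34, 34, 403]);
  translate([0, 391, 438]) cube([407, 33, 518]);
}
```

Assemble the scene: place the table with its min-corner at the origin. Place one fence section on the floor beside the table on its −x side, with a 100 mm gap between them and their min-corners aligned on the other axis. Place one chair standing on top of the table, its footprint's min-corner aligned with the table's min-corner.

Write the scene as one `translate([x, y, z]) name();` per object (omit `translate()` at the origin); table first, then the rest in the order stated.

table();
translate([-2243, 0, 0]) fence_section();
translate([0, 0, 754]) chair();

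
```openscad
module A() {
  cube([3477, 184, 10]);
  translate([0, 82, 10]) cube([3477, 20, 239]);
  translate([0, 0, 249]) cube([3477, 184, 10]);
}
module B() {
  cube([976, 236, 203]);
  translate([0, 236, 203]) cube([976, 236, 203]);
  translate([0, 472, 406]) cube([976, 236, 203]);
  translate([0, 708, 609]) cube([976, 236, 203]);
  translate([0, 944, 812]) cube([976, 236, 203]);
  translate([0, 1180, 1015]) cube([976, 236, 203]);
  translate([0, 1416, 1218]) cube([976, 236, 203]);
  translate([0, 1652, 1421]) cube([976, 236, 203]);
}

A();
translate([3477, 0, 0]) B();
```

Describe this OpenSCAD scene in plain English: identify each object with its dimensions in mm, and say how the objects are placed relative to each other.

A is an I-beam lying along x, 3477 mm long. Overall section height 259 mm. Two flanges 184 mm wide (y) and 10 mm thick, one on the floor and one at the top; a web 20 mm thick runs between them, centred on the flange width.

B is a run of 8 identical solid stair steps. Each tread is 976×236 mm and each step block is 203 mm high. Step 1 rests on the floor; step k is offset from step 1 by (k−1)×236 mm in y and (k−1)×203 mm in z.

The staircase is against the I-beam's +x side, with their −y faces flush.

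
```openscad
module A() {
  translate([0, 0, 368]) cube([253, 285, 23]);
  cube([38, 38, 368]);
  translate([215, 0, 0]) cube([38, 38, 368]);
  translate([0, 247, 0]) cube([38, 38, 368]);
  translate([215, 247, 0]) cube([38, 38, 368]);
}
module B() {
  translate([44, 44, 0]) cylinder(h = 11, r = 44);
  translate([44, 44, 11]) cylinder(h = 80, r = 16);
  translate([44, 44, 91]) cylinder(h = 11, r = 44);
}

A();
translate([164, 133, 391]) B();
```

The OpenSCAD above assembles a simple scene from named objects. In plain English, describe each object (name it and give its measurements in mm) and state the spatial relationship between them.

A is a four-legged stool. The seat is 253×285 mm, 23 mm thick, top at z = 391 mm. It stands on four square legs, each 38×38 mm in cross-section, from z = 0 to the seat underside, each flush with a corner of the seat.

B is a spool: two coaxial disc flanges of radius 44 mm and thickness 11 mm, joined by a core cylinder of radius 16 mm and height 80 mm. The lower flange rests on z = 0 and the three cylinders share a vertical axis.

The spool is on top of the stool.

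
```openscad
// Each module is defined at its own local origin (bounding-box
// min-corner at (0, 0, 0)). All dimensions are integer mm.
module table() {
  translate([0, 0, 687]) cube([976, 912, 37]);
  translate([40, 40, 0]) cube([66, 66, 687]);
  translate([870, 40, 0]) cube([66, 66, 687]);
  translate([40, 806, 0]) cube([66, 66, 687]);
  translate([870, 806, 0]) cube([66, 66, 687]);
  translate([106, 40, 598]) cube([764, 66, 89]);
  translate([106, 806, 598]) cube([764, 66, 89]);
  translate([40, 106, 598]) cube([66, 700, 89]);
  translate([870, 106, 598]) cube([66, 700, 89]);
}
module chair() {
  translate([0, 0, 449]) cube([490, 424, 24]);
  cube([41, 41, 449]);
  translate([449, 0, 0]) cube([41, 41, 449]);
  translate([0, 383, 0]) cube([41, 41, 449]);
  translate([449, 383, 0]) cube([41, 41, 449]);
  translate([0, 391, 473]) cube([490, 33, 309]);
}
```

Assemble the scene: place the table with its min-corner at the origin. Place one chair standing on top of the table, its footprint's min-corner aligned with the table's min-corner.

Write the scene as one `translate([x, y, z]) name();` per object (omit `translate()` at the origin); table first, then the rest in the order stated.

table();
translate([0, 0, 724]) chair();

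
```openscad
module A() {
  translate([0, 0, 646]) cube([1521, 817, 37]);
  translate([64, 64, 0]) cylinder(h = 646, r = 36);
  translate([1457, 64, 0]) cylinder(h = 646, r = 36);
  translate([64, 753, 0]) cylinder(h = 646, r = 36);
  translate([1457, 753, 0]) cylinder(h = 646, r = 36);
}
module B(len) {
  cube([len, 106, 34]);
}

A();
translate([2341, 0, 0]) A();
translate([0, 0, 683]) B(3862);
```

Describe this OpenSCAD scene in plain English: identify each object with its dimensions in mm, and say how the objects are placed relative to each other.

A is a table with a 1521×817 mm rectangular top, 37 mm thick, top surface at z = 683 mm, supported by four round legs of 72 mm diameter, each leg's bounding box inset 28 mm from the nearest pair of top edges, running from the floor.

B is a rectangular beam 3862 mm long (x), 106 mm deep (y), 34 mm thick (z).

The beam spans the tops of two tables placed 820 mm apart, resting at z = 683 mm.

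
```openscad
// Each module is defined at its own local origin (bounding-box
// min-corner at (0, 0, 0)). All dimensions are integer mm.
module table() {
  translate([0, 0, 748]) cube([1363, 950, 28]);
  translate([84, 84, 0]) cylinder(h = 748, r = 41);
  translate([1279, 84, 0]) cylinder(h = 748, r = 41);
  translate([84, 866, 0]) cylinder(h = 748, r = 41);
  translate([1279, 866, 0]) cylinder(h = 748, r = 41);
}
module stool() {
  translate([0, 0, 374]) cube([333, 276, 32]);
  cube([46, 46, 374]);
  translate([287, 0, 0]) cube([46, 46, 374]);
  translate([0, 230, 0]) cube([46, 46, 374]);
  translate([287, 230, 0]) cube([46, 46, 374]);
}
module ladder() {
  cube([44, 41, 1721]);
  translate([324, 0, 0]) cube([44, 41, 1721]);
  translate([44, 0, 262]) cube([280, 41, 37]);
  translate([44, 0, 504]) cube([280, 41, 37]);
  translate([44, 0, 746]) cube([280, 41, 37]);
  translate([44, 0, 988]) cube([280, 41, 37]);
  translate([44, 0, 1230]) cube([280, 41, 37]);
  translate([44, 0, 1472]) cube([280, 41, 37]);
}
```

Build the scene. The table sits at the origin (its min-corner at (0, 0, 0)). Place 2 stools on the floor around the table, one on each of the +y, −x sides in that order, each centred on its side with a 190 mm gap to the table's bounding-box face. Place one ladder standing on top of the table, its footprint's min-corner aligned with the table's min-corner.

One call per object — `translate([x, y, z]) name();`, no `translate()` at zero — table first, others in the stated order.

table();
translate([515, 1140, 0]) stool();
translate([-523, 337, 0]) stool();
translate([0, 0, 776]) ladder();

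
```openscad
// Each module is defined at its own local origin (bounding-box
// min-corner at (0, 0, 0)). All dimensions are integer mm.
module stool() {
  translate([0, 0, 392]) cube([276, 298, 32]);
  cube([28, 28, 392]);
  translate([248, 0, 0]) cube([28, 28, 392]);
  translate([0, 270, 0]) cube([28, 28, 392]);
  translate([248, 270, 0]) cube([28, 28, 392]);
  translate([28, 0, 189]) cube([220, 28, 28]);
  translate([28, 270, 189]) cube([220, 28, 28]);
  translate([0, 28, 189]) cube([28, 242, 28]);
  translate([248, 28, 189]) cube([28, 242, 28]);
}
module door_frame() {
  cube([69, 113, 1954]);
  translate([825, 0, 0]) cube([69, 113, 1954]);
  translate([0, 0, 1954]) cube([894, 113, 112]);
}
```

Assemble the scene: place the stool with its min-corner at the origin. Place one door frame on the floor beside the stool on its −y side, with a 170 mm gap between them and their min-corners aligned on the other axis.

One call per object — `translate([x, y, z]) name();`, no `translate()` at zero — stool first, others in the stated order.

stool();
translate([0, -283, 0]) door_frame();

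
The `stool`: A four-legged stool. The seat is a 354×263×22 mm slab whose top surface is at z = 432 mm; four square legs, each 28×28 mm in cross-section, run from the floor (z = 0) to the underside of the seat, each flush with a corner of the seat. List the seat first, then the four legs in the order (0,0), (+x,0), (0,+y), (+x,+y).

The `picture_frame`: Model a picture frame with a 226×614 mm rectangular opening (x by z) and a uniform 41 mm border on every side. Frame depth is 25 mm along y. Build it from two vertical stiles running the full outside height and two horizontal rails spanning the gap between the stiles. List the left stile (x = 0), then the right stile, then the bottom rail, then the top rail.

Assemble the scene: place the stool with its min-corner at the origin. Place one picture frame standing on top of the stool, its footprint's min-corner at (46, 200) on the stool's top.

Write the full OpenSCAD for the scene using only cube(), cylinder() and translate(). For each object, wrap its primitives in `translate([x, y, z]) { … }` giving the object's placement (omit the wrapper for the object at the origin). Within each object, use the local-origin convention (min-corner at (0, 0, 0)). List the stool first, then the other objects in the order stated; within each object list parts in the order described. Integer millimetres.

translate([0, 0, 410]) cube([354, 263, 22]);
cube([28, 28, 410]);
translate([326, 0, 0]) cube([28, 28, 410]);
translate([0, 235, 0]) cube([28, 28, 410]);
translate([326, 235, 0]) cube([28, 28, 410]);
translate([46, 200, 432]) {
  cube([41, 25, 696]);
  translate([267, 0, 0]) cube([41, 25, 696]);
  translate([41, 0, 0]) cube([226, 25, 41]);
  translate([41, 0, 655]) cube([226, 25, 41]);
}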